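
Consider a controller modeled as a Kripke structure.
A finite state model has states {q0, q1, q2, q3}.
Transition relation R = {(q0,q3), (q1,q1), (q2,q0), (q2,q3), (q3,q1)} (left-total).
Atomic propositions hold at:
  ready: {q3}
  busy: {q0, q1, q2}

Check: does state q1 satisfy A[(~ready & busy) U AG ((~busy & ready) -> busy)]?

Sat(~ready) = {q0, q1, q2}
Sat(~ready & busy) = {q0, q1, q2}
Sat(~busy) = {q3}
Sat(~busy & ready) = {q3}
Sat((~busy & ready) -> busy) = {q0, q1, q2}
AG ((~busy & ready) -> busy): greatest fixpoint, start Z0 = {q0, q1, q2}, keep only states in Sat with every successor in Z. Z1 = {q1}; fixed.
Sat(AG ((~busy & ready) -> busy)) = {q1}
A[(~ready & busy) U AG ((~busy & ready) -> busy)]: least fixpoint, start Z0 = Sat(AG ((~busy & ready) -> busy)) = {q1}, add states in Sat(~ready & busy) with every successor in Z. Already a fixed point.
Sat(A[(~ready & busy) U AG ((~busy & ready) -> busy)]) = {q1}
q1 ∈ Sat(A[(~ready & busy) U AG ((~busy & ready) -> busy)]) = {q1}, so the formula holds at q1.

Yes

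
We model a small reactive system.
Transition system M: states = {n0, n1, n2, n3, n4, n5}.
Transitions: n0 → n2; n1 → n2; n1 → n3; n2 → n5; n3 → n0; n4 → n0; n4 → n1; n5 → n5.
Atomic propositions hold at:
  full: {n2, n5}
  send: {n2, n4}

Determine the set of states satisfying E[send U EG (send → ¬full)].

Sat(¬full) = {n0, n1, n3, n4}
Sat(send → ¬full) = {n0, n1, n3, n4, n5}
EG (send → ¬full): greatest fixpoint, start Z0 = {n0, n1, n3, n4, n5}, keep only states in Sat with some successor in Z. Z1 = {n1, n3, n4, n5}; Z2 = {n1, n4, n5}; Z3 = {n4, n5}; Z4 = {n5}; fixed.
Sat(EG (send → ¬full)) = {n5}
E[send U EG (send → ¬full)]: least fixpoint, start Z0 = Sat(EG (send → ¬full)) = {n5}, add states in Sat(send) with some successor in Z. Z1 = {n2, n5}; fixed.
Sat(E[send U EG (send → ¬full)]) = {n2, n5}

{n2, n5}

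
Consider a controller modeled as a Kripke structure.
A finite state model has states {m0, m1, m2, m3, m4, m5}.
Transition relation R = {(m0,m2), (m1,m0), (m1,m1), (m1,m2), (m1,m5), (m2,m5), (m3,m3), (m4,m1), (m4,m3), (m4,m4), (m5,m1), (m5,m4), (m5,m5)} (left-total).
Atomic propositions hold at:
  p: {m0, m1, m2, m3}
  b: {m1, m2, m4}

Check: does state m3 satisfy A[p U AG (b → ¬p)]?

Sat(¬p) = {m4, m5}
Sat(b → ¬p) = {m0, m3, m4, m5}
AG (b → ¬p): greatest fixpoint, start Z0 = {m0, m3, m4, m5}, keep only states in Sat with every successor in Z. Z1 = {m3}; fixed.
Sat(AG (b → ¬p)) = {m3}
A[p U AG (b → ¬p)]: least fixpoint, start Z0 = Sat(AG (b → ¬p)) = {m3}, add states in Sat(p) with every successor in Z. Already a fixed point.
Sat(A[p U AG (b → ¬p)]) = {m3}
m3 ∈ Sat(A[p U AG (b → ¬p)]) = {m3}, so the formula holds at m3.

Yes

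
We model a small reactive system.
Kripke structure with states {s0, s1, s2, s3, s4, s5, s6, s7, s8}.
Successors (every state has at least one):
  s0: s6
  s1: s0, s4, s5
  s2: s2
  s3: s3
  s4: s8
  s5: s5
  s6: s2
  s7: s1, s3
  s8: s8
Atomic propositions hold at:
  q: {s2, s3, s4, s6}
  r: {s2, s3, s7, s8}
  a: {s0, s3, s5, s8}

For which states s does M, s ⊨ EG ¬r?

{s1, s5}

Sat(¬r) = {s0, s1, s4, s5, s6}
EG ¬r: greatest fixpoint, start Z0 = {s0, s1, s4, s5, s6}, keep only states in Sat with some successor in Z. Z1 = {s0, s1, s5}; Z2 = {s1, s5}; fixed.
Sat(EG ¬r) = {s1, s5}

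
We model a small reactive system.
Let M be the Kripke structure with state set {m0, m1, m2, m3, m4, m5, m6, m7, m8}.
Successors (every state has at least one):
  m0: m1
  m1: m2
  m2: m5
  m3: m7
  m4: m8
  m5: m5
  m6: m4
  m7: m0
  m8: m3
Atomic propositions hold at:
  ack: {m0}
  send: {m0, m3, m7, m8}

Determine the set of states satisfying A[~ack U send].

{m0, m3, m4, m6, m7, m8}

Sat(~ack) = {m1, m2, m3, m4, m5, m6, m7, m8}
A[~ack U send]: least fixpoint, start Z0 = Sat(send) = {m0, m3, m7, m8}, add states in Sat(~ack) with every successor in Z. Z1 = {m0, m3, m4, m7, m8}; Z2 = {m0, m3, m4, m6, m7, m8}; fixed.
Sat(A[~ack U send]) = {m0, m3, m4, m6, m7, m8}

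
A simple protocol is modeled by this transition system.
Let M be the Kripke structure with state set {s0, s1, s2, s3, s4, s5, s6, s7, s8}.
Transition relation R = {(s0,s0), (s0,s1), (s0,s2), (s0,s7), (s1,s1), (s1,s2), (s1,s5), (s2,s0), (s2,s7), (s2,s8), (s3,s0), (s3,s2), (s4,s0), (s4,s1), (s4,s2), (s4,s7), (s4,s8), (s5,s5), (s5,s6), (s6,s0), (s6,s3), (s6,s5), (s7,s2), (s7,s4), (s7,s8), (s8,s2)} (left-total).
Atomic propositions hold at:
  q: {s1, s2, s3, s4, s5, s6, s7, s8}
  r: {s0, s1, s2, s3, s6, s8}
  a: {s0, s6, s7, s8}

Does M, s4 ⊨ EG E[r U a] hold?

No

E[r U a]: least fixpoint, start Z0 = Sat(a) = {s0, s6, s7, s8}, add states in Sat(r) with some successor in Z. Z1 = {s0, s2, s3, s6, s7, s8}; Z2 = {s0, s1, s2, s3, s6, s7, s8}; fixed.
Sat(E[r U a]) = {s0, s1, s2, s3, s6, s7, s8}
EG E[r U a]: greatest fixpoint, start Z0 = {s0, s1, s2, s3, s6, s7, s8}, keep only states in Sat with some successor in Z. Already a fixed point.
Sat(EG E[r U a]) = {s0, s1, s2, s3, s6, s7, s8}
s4 ∉ Sat(EG E[r U a]) = {s0, s1, s2, s3, s6, s7, s8}, so the formula does not hold at s4.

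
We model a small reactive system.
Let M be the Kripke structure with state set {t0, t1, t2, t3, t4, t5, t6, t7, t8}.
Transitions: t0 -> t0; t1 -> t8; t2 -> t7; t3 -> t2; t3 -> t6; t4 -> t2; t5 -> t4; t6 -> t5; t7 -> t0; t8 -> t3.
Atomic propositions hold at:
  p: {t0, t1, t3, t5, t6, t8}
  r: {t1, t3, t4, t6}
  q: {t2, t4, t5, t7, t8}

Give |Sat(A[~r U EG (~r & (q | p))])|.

Sat(~r) = {t0, t2, t5, t7, t8}
Sat(q | p) = {t0, t1, t2, t3, t4, t5, t6, t7, t8}
Sat(~r & (q | p)) = {t0, t2, t5, t7, t8}
EG (~r & (q | p)): greatest fixpoint, start Z0 = {t0, t2, t5, t7, t8}, keep only states in Sat with some successor in Z. Z1 = {t0, t2, t7}; fixed.
Sat(EG (~r & (q | p))) = {t0, t2, t7}
A[~r U EG (~r & (q | p))]: least fixpoint, start Z0 = Sat(EG (~r & (q | p))) = {t0, t2, t7}, add states in Sat(~r) with every successor in Z. Already a fixed point.
Sat(A[~r U EG (~r & (q | p))]) = {t0, t2, t7}
|Sat(A[~r U EG (~r & (q | p))])| = |{t0, t2, t7}| = 3.

3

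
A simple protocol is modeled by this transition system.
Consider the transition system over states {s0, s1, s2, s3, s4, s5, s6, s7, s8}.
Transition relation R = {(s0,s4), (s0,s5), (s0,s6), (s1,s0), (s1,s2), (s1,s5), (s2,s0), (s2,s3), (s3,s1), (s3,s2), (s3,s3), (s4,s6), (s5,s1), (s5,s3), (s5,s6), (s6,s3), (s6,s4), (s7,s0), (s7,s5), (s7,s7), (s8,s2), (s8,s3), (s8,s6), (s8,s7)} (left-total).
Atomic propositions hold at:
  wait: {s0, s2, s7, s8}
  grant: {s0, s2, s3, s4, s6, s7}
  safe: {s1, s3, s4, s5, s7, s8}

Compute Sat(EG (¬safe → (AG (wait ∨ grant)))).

{s1, s3, s5, s7, s8}

Sat(¬safe) = {s0, s2, s6}
Sat(wait ∨ grant) = {s0, s2, s3, s4, s6, s7, s8}
AG (wait ∨ grant): greatest fixpoint, start Z0 = {s0, s2, s3, s4, s6, s7, s8}, keep only states in Sat with every successor in Z. Z1 = {s2, s4, s6, s8}; Z2 = {s4}; Z3 = ∅; fixed.
Sat(AG (wait ∨ grant)) = ∅
Sat(¬safe → (AG (wait ∨ grant))) = {s1, s3, s4, s5, s7, s8}
EG (¬safe → (AG (wait ∨ grant))): greatest fixpoint, start Z0 = {s1, s3, s4, s5, s7, s8}, keep only states in Sat with some successor in Z. Z1 = {s1, s3, s5, s7, s8}; fixed.
Sat(EG (¬safe → (AG (wait ∨ grant)))) = {s1, s3, s5, s7, s8}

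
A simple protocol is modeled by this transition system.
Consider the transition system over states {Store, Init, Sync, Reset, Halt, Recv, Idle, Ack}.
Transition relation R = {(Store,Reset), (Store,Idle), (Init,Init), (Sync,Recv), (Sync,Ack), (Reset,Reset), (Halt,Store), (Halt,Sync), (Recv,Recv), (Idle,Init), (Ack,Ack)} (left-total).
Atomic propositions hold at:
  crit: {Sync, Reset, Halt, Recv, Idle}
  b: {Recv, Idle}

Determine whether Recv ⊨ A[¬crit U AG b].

Yes

Sat(¬crit) = {Store, Init, Ack}
AG b: greatest fixpoint, start Z0 = {Recv, Idle}, keep only states in Sat with every successor in Z. Z1 = {Recv}; fixed.
Sat(AG b) = {Recv}
A[¬crit U AG b]: least fixpoint, start Z0 = Sat(AG b) = {Recv}, add states in Sat(¬crit) with every successor in Z. Already a fixed point.
Sat(A[¬crit U AG b]) = {Recv}
Recv ∈ Sat(A[¬crit U AG b]) = {Recv}, so the formula holds at Recv.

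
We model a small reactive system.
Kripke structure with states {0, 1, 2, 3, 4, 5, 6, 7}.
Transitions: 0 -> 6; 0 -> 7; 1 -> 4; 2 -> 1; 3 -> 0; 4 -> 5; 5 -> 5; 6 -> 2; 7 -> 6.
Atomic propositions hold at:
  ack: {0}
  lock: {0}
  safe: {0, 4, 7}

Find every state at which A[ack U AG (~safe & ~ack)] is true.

Sat(~safe) = {1, 2, 3, 5, 6}
Sat(~ack) = {1, 2, 3, 4, 5, 6, 7}
Sat(~safe & ~ack) = {1, 2, 3, 5, 6}
AG (~safe & ~ack): greatest fixpoint, start Z0 = {1, 2, 3, 5, 6}, keep only states in Sat with every successor in Z. Z1 = {2, 5, 6}; Z2 = {5, 6}; Z3 = {5}; fixed.
Sat(AG (~safe & ~ack)) = {5}
A[ack U AG (~safe & ~ack)]: least fixpoint, start Z0 = Sat(AG (~safe & ~ack)) = {5}, add states in Sat(ack) with every successor in Z. Already a fixed point.
Sat(A[ack U AG (~safe & ~ack)]) = {5}

{5}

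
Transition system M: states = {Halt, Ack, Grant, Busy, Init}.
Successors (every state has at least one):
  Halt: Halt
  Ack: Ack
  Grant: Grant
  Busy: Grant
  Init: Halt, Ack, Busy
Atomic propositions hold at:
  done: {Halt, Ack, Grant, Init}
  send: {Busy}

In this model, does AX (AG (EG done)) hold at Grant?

EG done: greatest fixpoint, start Z0 = {Halt, Ack, Grant, Init}, keep only states in Sat with some successor in Z. Already a fixed point.
Sat(EG done) = {Halt, Ack, Grant, Init}
AG (EG done): greatest fixpoint, start Z0 = {Halt, Ack, Grant, Init}, keep only states in Sat with every successor in Z. Z1 = {Halt, Ack, Grant}; fixed.
Sat(AG (EG done)) = {Halt, Ack, Grant}
Sat(AX (AG (EG done))) = {s : every successor in {Halt, Ack, Grant}} = {Halt, Ack, Grant, Busy}
Grant ∈ Sat(AX (AG (EG done))) = {Halt, Ack, Grant, Busy}, so the formula holds at Grant.

Yes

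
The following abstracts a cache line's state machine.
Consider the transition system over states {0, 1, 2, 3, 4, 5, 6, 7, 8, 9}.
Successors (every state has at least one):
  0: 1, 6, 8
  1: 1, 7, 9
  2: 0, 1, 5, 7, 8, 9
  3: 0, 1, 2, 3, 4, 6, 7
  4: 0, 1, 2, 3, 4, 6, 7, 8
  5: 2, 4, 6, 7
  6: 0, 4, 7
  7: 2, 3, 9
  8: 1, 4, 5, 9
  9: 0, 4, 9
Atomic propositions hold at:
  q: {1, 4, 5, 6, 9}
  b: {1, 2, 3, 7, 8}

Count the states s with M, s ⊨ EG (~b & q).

4

Sat(~b) = {0, 4, 5, 6, 9}
Sat(~b & q) = {4, 5, 6, 9}
EG (~b & q): greatest fixpoint, start Z0 = {4, 5, 6, 9}, keep only states in Sat with some successor in Z. Already a fixed point.
Sat(EG (~b & q)) = {4, 5, 6, 9}
|Sat(EG (~b & q))| = |{4, 5, 6, 9}| = 4.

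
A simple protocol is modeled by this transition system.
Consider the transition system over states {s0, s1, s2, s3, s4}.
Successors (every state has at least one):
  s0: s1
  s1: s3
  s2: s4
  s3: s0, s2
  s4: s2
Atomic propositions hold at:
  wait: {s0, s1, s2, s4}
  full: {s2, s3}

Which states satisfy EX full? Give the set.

{s1, s3, s4}

Sat(EX full) = {s : some successor in {s2, s3}} = {s1, s3, s4}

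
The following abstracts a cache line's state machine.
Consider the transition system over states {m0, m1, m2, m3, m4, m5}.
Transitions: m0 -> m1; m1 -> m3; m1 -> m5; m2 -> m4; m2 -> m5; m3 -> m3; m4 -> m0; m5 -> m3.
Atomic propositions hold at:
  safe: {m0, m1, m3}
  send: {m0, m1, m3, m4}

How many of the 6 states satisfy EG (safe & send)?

Sat(safe & send) = {m0, m1, m3}
EG (safe & send): greatest fixpoint, start Z0 = {m0, m1, m3}, keep only states in Sat with some successor in Z. Already a fixed point.
Sat(EG (safe & send)) = {m0, m1, m3}
|Sat(EG (safe & send))| = |{m0, m1, m3}| = 3.

3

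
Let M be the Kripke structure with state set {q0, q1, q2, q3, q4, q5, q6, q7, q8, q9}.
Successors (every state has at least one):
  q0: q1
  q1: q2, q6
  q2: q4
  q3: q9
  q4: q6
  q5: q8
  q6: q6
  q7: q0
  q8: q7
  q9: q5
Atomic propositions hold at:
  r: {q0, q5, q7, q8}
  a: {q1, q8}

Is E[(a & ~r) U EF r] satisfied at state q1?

Sat(~r) = {q1, q2, q3, q4, q6, q9}
Sat(a & ~r) = {q1}
EF r: least fixpoint, start Z0 = {q0, q5, q7, q8}, add states with some successor in Z. Z1 = {q0, q5, q7, q8, q9}; Z2 = {q0, q3, q5, q7, q8, q9}; fixed.
Sat(EF r) = {q0, q3, q5, q7, q8, q9}
E[(a & ~r) U EF r]: least fixpoint, start Z0 = Sat(EF r) = {q0, q3, q5, q7, q8, q9}, add states in Sat(a & ~r) with some successor in Z. Already a fixed point.
Sat(E[(a & ~r) U EF r]) = {q0, q3, q5, q7, q8, q9}
q1 ∉ Sat(E[(a & ~r) U EF r]) = {q0, q3, q5, q7, q8, q9}, so the formula does not hold at q1.

No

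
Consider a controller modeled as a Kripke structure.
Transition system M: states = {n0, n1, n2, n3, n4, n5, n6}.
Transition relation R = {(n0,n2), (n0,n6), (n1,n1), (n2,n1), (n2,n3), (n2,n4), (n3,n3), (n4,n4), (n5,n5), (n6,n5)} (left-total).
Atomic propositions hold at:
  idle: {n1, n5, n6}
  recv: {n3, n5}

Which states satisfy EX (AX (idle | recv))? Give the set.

{n0, n1, n2, n3, n5, n6}

Sat(idle | recv) = {n1, n3, n5, n6}
Sat(AX (idle | recv)) = {s : every successor in {n1, n3, n5, n6}} = {n1, n3, n5, n6}
Sat(EX (AX (idle | recv))) = {s : some successor in {n1, n3, n5, n6}} = {n0, n1, n2, n3, n5, n6}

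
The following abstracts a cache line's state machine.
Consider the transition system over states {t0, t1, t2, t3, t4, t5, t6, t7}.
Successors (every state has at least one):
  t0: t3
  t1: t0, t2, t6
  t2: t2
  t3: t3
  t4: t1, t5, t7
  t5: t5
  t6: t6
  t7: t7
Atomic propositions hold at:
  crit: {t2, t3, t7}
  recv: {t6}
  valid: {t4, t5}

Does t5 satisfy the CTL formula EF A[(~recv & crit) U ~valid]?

No

Sat(~recv) = {t0, t1, t2, t3, t4, t5, t7}
Sat(~recv & crit) = {t2, t3, t7}
Sat(~valid) = {t0, t1, t2, t3, t6, t7}
A[(~recv & crit) U ~valid]: least fixpoint, start Z0 = Sat(~valid) = {t0, t1, t2, t3, t6, t7}, add states in Sat(~recv & crit) with every successor in Z. Already a fixed point.
Sat(A[(~recv & crit) U ~valid]) = {t0, t1, t2, t3, t6, t7}
EF A[(~recv & crit) U ~valid]: least fixpoint, start Z0 = {t0, t1, t2, t3, t6, t7}, add states with some successor in Z. Z1 = {t0, t1, t2, t3, t4, t6, t7}; fixed.
Sat(EF A[(~recv & crit) U ~valid]) = {t0, t1, t2, t3, t4, t6, t7}
t5 ∉ Sat(EF A[(~recv & crit) U ~valid]) = {t0, t1, t2, t3, t4, t6, t7}, so the formula does not hold at t5.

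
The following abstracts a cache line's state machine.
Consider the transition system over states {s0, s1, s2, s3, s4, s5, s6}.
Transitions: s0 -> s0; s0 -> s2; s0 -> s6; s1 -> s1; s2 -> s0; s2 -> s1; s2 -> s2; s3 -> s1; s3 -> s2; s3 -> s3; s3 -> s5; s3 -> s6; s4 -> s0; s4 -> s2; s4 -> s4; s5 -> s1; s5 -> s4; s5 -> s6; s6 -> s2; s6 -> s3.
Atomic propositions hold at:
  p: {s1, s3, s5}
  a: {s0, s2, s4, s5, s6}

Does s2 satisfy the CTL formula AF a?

AF a: least fixpoint, start Z0 = {s0, s2, s4, s5, s6}, add states with every successor in Z. Already a fixed point.
Sat(AF a) = {s0, s2, s4, s5, s6}
s2 ∈ Sat(AF a) = {s0, s2, s4, s5, s6}, so the formula holds at s2.

Yes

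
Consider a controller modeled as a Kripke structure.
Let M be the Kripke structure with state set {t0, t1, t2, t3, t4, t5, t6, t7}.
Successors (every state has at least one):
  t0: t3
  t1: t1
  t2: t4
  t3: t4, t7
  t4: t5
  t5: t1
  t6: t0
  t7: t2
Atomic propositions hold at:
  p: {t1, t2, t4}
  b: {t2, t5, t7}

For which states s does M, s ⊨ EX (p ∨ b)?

Sat(p ∨ b) = {t1, t2, t4, t5, t7}
Sat(EX (p ∨ b)) = {s : some successor in {t1, t2, t4, t5, t7}} = {t1, t2, t3, t4, t5, t7}

{t1, t2, t3, t4, t5, t7}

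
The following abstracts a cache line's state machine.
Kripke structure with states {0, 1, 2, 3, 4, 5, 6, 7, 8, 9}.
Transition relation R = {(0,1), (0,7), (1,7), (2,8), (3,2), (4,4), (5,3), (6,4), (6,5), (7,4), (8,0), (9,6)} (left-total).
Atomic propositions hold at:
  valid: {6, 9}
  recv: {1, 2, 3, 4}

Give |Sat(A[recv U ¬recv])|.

Sat(¬recv) = {0, 5, 6, 7, 8, 9}
A[recv U ¬recv]: least fixpoint, start Z0 = Sat(¬recv) = {0, 5, 6, 7, 8, 9}, add states in Sat(recv) with every successor in Z. Z1 = {0, 1, 2, 5, 6, 7, 8, 9}; Z2 = {0, 1, 2, 3, 5, 6, 7, 8, 9}; fixed.
Sat(A[recv U ¬recv]) = {0, 1, 2, 3, 5, 6, 7, 8, 9}
|Sat(A[recv U ¬recv])| = |{0, 1, 2, 3, 5, 6, 7, 8, 9}| = 9.

9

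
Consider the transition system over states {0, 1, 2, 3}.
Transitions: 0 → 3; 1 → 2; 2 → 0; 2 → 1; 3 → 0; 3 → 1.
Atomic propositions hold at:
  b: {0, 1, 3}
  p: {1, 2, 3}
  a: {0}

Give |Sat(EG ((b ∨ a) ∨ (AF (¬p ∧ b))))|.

2

Sat(b ∨ a) = {0, 1, 3}
Sat(¬p) = {0}
Sat(¬p ∧ b) = {0}
AF (¬p ∧ b): least fixpoint, start Z0 = {0}, add states with every successor in Z. Already a fixed point.
Sat(AF (¬p ∧ b)) = {0}
Sat((b ∨ a) ∨ (AF (¬p ∧ b))) = {0, 1, 3}
EG ((b ∨ a) ∨ (AF (¬p ∧ b))): greatest fixpoint, start Z0 = {0, 1, 3}, keep only states in Sat with some successor in Z. Z1 = {0, 3}; fixed.
Sat(EG ((b ∨ a) ∨ (AF (¬p ∧ b)))) = {0, 3}
|Sat(EG ((b ∨ a) ∨ (AF (¬p ∧ b))))| = |{0, 3}| = 2.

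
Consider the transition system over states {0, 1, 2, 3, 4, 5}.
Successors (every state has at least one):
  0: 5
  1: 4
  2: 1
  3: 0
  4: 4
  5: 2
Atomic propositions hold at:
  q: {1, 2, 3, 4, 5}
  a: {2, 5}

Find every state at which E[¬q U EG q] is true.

{0, 1, 2, 4, 5}

Sat(¬q) = {0}
EG q: greatest fixpoint, start Z0 = {1, 2, 3, 4, 5}, keep only states in Sat with some successor in Z. Z1 = {1, 2, 4, 5}; fixed.
Sat(EG q) = {1, 2, 4, 5}
E[¬q U EG q]: least fixpoint, start Z0 = Sat(EG q) = {1, 2, 4, 5}, add states in Sat(¬q) with some successor in Z. Z1 = {0, 1, 2, 4, 5}; fixed.
Sat(E[¬q U EG q]) = {0, 1, 2, 4, 5}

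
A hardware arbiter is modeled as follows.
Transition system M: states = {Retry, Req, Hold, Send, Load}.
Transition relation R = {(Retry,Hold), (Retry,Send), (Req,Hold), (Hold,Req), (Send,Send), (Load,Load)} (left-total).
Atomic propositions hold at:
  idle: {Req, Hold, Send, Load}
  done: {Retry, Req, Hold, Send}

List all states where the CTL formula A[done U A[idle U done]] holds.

A[idle U done]: least fixpoint, start Z0 = Sat(done) = {Retry, Req, Hold, Send}, add states in Sat(idle) with every successor in Z. Already a fixed point.
Sat(A[idle U done]) = {Retry, Req, Hold, Send}
A[done U A[idle U done]]: least fixpoint, start Z0 = Sat(A[idle U done]) = {Retry, Req, Hold, Send}, add states in Sat(done) with every successor in Z. Already a fixed point.
Sat(A[done U A[idle U done]]) = {Retry, Req, Hold, Send}

{Retry, Req, Hold, Send}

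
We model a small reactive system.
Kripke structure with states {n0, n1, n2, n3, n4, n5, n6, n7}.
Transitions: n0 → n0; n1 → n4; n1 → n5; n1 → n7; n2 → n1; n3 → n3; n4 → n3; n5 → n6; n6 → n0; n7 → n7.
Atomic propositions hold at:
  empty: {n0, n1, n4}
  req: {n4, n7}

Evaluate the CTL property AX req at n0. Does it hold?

Sat(AX req) = {s : every successor in {n4, n7}} = {n7}
n0 ∉ Sat(AX req) = {n7}, so the formula does not hold at n0.

No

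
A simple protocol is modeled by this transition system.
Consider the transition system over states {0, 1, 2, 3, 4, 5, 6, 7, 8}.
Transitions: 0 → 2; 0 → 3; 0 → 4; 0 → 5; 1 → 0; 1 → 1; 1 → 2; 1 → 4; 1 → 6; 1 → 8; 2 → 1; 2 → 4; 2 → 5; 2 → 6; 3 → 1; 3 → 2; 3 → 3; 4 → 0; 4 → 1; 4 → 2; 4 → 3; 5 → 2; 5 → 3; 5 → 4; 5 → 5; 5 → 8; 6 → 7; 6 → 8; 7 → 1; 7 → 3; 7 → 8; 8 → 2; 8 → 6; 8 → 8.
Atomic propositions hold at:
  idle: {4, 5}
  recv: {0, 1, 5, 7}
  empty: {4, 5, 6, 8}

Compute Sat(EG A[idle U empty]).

{5, 6, 8}

A[idle U empty]: least fixpoint, start Z0 = Sat(empty) = {4, 5, 6, 8}, add states in Sat(idle) with every successor in Z. Already a fixed point.
Sat(A[idle U empty]) = {4, 5, 6, 8}
EG A[idle U empty]: greatest fixpoint, start Z0 = {4, 5, 6, 8}, keep only states in Sat with some successor in Z. Z1 = {5, 6, 8}; fixed.
Sat(EG A[idle U empty]) = {5, 6, 8}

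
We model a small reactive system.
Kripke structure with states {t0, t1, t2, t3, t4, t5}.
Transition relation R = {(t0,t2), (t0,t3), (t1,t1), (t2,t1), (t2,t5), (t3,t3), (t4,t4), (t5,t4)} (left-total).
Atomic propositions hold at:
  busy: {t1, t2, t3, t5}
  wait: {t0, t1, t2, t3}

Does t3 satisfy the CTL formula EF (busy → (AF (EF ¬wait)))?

Sat(¬wait) = {t4, t5}
EF ¬wait: least fixpoint, start Z0 = {t4, t5}, add states with some successor in Z. Z1 = {t2, t4, t5}; Z2 = {t0, t2, t4, t5}; fixed.
Sat(EF ¬wait) = {t0, t2, t4, t5}
AF (EF ¬wait): least fixpoint, start Z0 = {t0, t2, t4, t5}, add states with every successor in Z. Already a fixed point.
Sat(AF (EF ¬wait)) = {t0, t2, t4, t5}
Sat(busy → (AF (EF ¬wait))) = {t0, t2, t4, t5}
EF (busy → (AF (EF ¬wait))): least fixpoint, start Z0 = {t0, t2, t4, t5}, add states with some successor in Z. Already a fixed point.
Sat(EF (busy → (AF (EF ¬wait)))) = {t0, t2, t4, t5}
t3 ∉ Sat(EF (busy → (AF (EF ¬wait)))) = {t0, t2, t4, t5}, so the formula does not hold at t3.

No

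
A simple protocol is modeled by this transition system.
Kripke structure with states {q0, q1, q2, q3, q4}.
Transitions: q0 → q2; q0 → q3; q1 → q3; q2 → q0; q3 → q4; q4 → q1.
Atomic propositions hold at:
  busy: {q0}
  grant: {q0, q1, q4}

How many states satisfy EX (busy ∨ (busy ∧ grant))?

Sat(busy ∧ grant) = {q0}
Sat(busy ∨ (busy ∧ grant)) = {q0}
Sat(EX (busy ∨ (busy ∧ grant))) = {s : some successor in {q0}} = {q2}
|Sat(EX (busy ∨ (busy ∧ grant)))| = |{q2}| = 1.

1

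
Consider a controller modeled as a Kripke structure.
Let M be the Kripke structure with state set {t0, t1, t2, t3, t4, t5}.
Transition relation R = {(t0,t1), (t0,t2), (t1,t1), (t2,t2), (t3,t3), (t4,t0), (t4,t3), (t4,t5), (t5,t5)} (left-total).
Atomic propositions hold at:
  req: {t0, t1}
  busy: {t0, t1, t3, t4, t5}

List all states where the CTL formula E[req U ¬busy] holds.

Sat(¬busy) = {t2}
E[req U ¬busy]: least fixpoint, start Z0 = Sat(¬busy) = {t2}, add states in Sat(req) with some successor in Z. Z1 = {t0, t2}; fixed.
Sat(E[req U ¬busy]) = {t0, t2}

{t0, t2}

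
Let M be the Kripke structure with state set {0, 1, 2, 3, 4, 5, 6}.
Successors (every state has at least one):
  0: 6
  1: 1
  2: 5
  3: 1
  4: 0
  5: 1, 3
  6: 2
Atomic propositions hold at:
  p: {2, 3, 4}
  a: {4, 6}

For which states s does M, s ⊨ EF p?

{0, 2, 3, 4, 5, 6}

EF p: least fixpoint, start Z0 = {2, 3, 4}, add states with some successor in Z. Z1 = {2, 3, 4, 5, 6}; Z2 = {0, 2, 3, 4, 5, 6}; fixed.
Sat(EF p) = {0, 2, 3, 4, 5, 6}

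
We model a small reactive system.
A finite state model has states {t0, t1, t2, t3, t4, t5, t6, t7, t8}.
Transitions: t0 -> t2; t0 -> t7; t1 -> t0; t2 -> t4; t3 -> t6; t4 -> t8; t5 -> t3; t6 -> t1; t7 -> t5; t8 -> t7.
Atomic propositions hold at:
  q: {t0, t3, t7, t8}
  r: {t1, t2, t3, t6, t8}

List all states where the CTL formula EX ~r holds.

Sat(~r) = {t0, t4, t5, t7}
Sat(EX ~r) = {s : some successor in {t0, t4, t5, t7}} = {t0, t1, t2, t7, t8}

{t0, t1, t2, t7, t8}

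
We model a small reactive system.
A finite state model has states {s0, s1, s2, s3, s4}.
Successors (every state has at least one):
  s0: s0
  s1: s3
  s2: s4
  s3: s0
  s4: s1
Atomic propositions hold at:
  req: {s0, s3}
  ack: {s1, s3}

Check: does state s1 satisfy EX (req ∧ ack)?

Sat(req ∧ ack) = {s3}
Sat(EX (req ∧ ack)) = {s : some successor in {s3}} = {s1}
s1 ∈ Sat(EX (req ∧ ack)) = {s1}, so the formula holds at s1.

Yes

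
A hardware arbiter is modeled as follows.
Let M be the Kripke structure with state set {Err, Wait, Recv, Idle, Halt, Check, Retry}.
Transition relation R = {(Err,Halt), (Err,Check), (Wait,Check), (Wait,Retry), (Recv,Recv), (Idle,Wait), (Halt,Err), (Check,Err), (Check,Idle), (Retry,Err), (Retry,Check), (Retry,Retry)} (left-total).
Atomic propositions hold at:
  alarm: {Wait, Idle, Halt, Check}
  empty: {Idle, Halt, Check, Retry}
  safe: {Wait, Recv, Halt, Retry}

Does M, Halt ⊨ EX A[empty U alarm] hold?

A[empty U alarm]: least fixpoint, start Z0 = Sat(alarm) = {Wait, Idle, Halt, Check}, add states in Sat(empty) with every successor in Z. Already a fixed point.
Sat(A[empty U alarm]) = {Wait, Idle, Halt, Check}
Sat(EX A[empty U alarm]) = {s : some successor in {Wait, Idle, Halt, Check}} = {Err, Wait, Idle, Check, Retry}
Halt ∉ Sat(EX A[empty U alarm]) = {Err, Wait, Idle, Check, Retry}, so the formula does not hold at Halt.

No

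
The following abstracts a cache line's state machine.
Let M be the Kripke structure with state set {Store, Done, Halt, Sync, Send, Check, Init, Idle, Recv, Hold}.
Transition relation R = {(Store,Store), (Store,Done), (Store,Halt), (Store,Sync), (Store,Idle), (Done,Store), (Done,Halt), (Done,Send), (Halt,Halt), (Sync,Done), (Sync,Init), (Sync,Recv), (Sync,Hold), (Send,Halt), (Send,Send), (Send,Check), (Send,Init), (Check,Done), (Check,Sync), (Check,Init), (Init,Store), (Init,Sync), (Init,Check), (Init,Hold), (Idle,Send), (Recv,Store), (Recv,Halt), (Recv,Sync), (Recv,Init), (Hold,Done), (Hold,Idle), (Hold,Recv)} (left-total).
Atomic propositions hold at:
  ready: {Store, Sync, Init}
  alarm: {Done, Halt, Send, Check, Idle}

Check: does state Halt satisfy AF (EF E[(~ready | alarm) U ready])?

Sat(~ready) = {Done, Halt, Send, Check, Idle, Recv, Hold}
Sat(~ready | alarm) = {Done, Halt, Send, Check, Idle, Recv, Hold}
E[(~ready | alarm) U ready]: least fixpoint, start Z0 = Sat(ready) = {Store, Sync, Init}, add states in Sat(~ready | alarm) with some successor in Z. Z1 = {Store, Done, Sync, Send, Check, Init, Recv}; Z2 = {Store, Done, Sync, Send, Check, Init, Idle, Recv, Hold}; fixed.
Sat(E[(~ready | alarm) U ready]) = {Store, Done, Sync, Send, Check, Init, Idle, Recv, Hold}
EF E[(~ready | alarm) U ready]: least fixpoint, start Z0 = {Store, Done, Sync, Send, Check, Init, Idle, Recv, Hold}, add states with some successor in Z. Already a fixed point.
Sat(EF E[(~ready | alarm) U ready]) = {Store, Done, Sync, Send, Check, Init, Idle, Recv, Hold}
AF (EF E[(~ready | alarm) U ready]): least fixpoint, start Z0 = {Store, Done, Sync, Send, Check, Init, Idle, Recv, Hold}, add states with every successor in Z. Already a fixed point.
Sat(AF (EF E[(~ready | alarm) U ready])) = {Store, Done, Sync, Send, Check, Init, Idle, Recv, Hold}
Halt ∉ Sat(AF (EF E[(~ready | alarm) U ready])) = {Store, Done, Sync, Send, Check, Init, Idle, Recv, Hold}, so the formula does not hold at Halt.

No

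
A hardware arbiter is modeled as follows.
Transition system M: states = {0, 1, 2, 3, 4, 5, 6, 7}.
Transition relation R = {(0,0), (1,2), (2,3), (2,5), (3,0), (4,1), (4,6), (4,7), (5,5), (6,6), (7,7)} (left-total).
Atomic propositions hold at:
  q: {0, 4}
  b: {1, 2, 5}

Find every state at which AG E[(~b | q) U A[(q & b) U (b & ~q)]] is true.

Sat(~b) = {0, 3, 4, 6, 7}
Sat(~b | q) = {0, 3, 4, 6, 7}
Sat(q & b) = ∅
Sat(~q) = {1, 2, 3, 5, 6, 7}
Sat(b & ~q) = {1, 2, 5}
A[(q & b) U (b & ~q)]: least fixpoint, start Z0 = Sat((b & ~q)) = {1, 2, 5}, add states in Sat(q & b) with every successor in Z. Already a fixed point.
Sat(A[(q & b) U (b & ~q)]) = {1, 2, 5}
E[(~b | q) U A[(q & b) U (b & ~q)]]: least fixpoint, start Z0 = Sat(A[(q & b) U (b & ~q)]) = {1, 2, 5}, add states in Sat(~b | q) with some successor in Z. Z1 = {1, 2, 4, 5}; fixed.
Sat(E[(~b | q) U A[(q & b) U (b & ~q)]]) = {1, 2, 4, 5}
AG E[(~b | q) U A[(q & b) U (b & ~q)]]: greatest fixpoint, start Z0 = {1, 2, 4, 5}, keep only states in Sat with every successor in Z. Z1 = {1, 5}; Z2 = {5}; fixed.
Sat(AG E[(~b | q) U A[(q & b) U (b & ~q)]]) = {5}

{5}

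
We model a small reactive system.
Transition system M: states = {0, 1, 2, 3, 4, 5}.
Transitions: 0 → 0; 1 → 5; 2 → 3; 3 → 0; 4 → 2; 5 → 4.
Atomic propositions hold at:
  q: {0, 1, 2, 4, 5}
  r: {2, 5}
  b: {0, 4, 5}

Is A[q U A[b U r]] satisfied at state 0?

A[b U r]: least fixpoint, start Z0 = Sat(r) = {2, 5}, add states in Sat(b) with every successor in Z. Z1 = {2, 4, 5}; fixed.
Sat(A[b U r]) = {2, 4, 5}
A[q U A[b U r]]: least fixpoint, start Z0 = Sat(A[b U r]) = {2, 4, 5}, add states in Sat(q) with every successor in Z. Z1 = {1, 2, 4, 5}; fixed.
Sat(A[q U A[b U r]]) = {1, 2, 4, 5}
0 ∉ Sat(A[q U A[b U r]]) = {1, 2, 4, 5}, so the formula does not hold at 0.

No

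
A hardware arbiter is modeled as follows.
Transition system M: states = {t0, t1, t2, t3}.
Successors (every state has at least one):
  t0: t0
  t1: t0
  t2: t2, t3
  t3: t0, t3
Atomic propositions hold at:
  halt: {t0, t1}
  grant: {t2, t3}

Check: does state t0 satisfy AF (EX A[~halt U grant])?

No

Sat(~halt) = {t2, t3}
A[~halt U grant]: least fixpoint, start Z0 = Sat(grant) = {t2, t3}, add states in Sat(~halt) with every successor in Z. Already a fixed point.
Sat(A[~halt U grant]) = {t2, t3}
Sat(EX A[~halt U grant]) = {s : some successor in {t2, t3}} = {t2, t3}
AF (EX A[~halt U grant]): least fixpoint, start Z0 = {t2, t3}, add states with every successor in Z. Already a fixed point.
Sat(AF (EX A[~halt U grant])) = {t2, t3}
t0 ∉ Sat(AF (EX A[~halt U grant])) = {t2, t3}, so the formula does not hold at t0.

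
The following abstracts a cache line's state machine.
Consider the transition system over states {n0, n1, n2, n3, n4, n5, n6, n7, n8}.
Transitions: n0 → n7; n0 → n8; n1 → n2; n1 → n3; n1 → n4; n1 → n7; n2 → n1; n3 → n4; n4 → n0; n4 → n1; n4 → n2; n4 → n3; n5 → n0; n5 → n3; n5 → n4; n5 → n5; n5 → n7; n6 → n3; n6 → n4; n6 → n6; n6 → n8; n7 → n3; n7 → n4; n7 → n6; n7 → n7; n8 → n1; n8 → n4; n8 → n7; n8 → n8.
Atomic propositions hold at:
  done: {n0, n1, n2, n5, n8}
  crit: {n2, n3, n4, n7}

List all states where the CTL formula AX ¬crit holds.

Sat(¬crit) = {n0, n1, n5, n6, n8}
Sat(AX ¬crit) = {s : every successor in {n0, n1, n5, n6, n8}} = {n2}

{n2}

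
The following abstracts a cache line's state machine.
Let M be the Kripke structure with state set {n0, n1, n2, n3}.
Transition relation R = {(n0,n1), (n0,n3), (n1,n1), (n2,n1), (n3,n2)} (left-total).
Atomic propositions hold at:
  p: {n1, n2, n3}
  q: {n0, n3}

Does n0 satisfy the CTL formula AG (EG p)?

EG p: greatest fixpoint, start Z0 = {n1, n2, n3}, keep only states in Sat with some successor in Z. Already a fixed point.
Sat(EG p) = {n1, n2, n3}
AG (EG p): greatest fixpoint, start Z0 = {n1, n2, n3}, keep only states in Sat with every successor in Z. Already a fixed point.
Sat(AG (EG p)) = {n1, n2, n3}
n0 ∉ Sat(AG (EG p)) = {n1, n2, n3}, so the formula does not hold at n0.

No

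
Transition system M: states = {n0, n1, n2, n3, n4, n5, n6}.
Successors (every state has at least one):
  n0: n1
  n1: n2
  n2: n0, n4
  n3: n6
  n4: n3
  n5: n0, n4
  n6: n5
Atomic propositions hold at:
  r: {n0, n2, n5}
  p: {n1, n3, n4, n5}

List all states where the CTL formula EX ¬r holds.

{n0, n2, n3, n4, n5}

Sat(¬r) = {n1, n3, n4, n6}
Sat(EX ¬r) = {s : some successor in {n1, n3, n4, n6}} = {n0, n2, n3, n4, n5}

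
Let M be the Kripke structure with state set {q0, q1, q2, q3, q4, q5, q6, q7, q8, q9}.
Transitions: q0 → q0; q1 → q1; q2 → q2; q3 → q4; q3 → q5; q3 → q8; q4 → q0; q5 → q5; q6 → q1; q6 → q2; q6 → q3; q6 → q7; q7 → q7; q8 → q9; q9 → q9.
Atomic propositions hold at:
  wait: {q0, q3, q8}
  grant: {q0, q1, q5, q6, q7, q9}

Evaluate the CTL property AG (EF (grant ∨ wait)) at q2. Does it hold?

No

Sat(grant ∨ wait) = {q0, q1, q3, q5, q6, q7, q8, q9}
EF (grant ∨ wait): least fixpoint, start Z0 = {q0, q1, q3, q5, q6, q7, q8, q9}, add states with some successor in Z. Z1 = {q0, q1, q3, q4, q5, q6, q7, q8, q9}; fixed.
Sat(EF (grant ∨ wait)) = {q0, q1, q3, q4, q5, q6, q7, q8, q9}
AG (EF (grant ∨ wait)): greatest fixpoint, start Z0 = {q0, q1, q3, q4, q5, q6, q7, q8, q9}, keep only states in Sat with every successor in Z. Z1 = {q0, q1, q3, q4, q5, q7, q8, q9}; fixed.
Sat(AG (EF (grant ∨ wait))) = {q0, q1, q3, q4, q5, q7, q8, q9}
q2 ∉ Sat(AG (EF (grant ∨ wait))) = {q0, q1, q3, q4, q5, q7, q8, q9}, so the formula does not hold at q2.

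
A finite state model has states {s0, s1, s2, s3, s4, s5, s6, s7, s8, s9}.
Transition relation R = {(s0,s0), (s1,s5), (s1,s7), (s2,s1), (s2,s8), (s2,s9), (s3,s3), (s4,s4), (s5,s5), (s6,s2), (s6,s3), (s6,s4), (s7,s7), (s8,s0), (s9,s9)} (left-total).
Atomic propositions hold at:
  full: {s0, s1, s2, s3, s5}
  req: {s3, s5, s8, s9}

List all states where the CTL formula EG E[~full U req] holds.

{s3, s5, s6, s9}

Sat(~full) = {s4, s6, s7, s8, s9}
E[~full U req]: least fixpoint, start Z0 = Sat(req) = {s3, s5, s8, s9}, add states in Sat(~full) with some successor in Z. Z1 = {s3, s5, s6, s8, s9}; fixed.
Sat(E[~full U req]) = {s3, s5, s6, s8, s9}
EG E[~full U req]: greatest fixpoint, start Z0 = {s3, s5, s6, s8, s9}, keep only states in Sat with some successor in Z. Z1 = {s3, s5, s6, s9}; fixed.
Sat(EG E[~full U req]) = {s3, s5, s6, s9}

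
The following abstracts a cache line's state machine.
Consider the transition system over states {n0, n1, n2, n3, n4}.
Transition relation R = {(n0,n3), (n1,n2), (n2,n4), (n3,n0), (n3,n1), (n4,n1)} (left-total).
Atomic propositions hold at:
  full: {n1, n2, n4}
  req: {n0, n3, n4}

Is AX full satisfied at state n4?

Yes

Sat(AX full) = {s : every successor in {n1, n2, n4}} = {n1, n2, n4}
n4 ∈ Sat(AX full) = {n1, n2, n4}, so the formula holds at n4.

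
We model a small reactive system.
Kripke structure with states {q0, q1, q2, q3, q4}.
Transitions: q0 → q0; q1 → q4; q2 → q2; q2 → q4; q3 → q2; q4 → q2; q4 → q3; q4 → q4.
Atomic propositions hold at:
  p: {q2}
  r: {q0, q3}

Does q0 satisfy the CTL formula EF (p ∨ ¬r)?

No

Sat(¬r) = {q1, q2, q4}
Sat(p ∨ ¬r) = {q1, q2, q4}
EF (p ∨ ¬r): least fixpoint, start Z0 = {q1, q2, q4}, add states with some successor in Z. Z1 = {q1, q2, q3, q4}; fixed.
Sat(EF (p ∨ ¬r)) = {q1, q2, q3, q4}
q0 ∉ Sat(EF (p ∨ ¬r)) = {q1, q2, q3, q4}, so the formula does not hold at q0.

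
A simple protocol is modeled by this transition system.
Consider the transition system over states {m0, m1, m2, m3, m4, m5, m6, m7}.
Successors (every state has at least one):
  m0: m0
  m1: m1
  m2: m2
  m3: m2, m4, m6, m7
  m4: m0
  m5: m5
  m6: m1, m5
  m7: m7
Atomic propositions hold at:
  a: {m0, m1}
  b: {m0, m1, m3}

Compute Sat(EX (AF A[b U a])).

{m0, m1, m3, m4, m6}

A[b U a]: least fixpoint, start Z0 = Sat(a) = {m0, m1}, add states in Sat(b) with every successor in Z. Already a fixed point.
Sat(A[b U a]) = {m0, m1}
AF A[b U a]: least fixpoint, start Z0 = {m0, m1}, add states with every successor in Z. Z1 = {m0, m1, m4}; fixed.
Sat(AF A[b U a]) = {m0, m1, m4}
Sat(EX (AF A[b U a])) = {s : some successor in {m0, m1, m4}} = {m0, m1, m3, m4, m6}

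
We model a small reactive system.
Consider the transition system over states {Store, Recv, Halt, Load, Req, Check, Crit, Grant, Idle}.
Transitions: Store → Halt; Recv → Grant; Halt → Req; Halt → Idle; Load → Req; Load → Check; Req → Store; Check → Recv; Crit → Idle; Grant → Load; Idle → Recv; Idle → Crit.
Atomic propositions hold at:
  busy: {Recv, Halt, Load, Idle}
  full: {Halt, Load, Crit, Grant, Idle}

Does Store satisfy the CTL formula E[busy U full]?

No

E[busy U full]: least fixpoint, start Z0 = Sat(full) = {Halt, Load, Crit, Grant, Idle}, add states in Sat(busy) with some successor in Z. Z1 = {Recv, Halt, Load, Crit, Grant, Idle}; fixed.
Sat(E[busy U full]) = {Recv, Halt, Load, Crit, Grant, Idle}
Store ∉ Sat(E[busy U full]) = {Recv, Halt, Load, Crit, Grant, Idle}, so the formula does not hold at Store.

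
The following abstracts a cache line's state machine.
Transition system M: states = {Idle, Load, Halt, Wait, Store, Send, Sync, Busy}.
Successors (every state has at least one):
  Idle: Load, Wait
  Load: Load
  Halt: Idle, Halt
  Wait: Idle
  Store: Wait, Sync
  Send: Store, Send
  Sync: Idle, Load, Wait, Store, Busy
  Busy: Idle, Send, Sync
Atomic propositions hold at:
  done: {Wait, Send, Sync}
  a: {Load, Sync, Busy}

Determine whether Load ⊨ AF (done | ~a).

Sat(~a) = {Idle, Halt, Wait, Store, Send}
Sat(done | ~a) = {Idle, Halt, Wait, Store, Send, Sync}
AF (done | ~a): least fixpoint, start Z0 = {Idle, Halt, Wait, Store, Send, Sync}, add states with every successor in Z. Z1 = {Idle, Halt, Wait, Store, Send, Sync, Busy}; fixed.
Sat(AF (done | ~a)) = {Idle, Halt, Wait, Store, Send, Sync, Busy}
Load ∉ Sat(AF (done | ~a)) = {Idle, Halt, Wait, Store, Send, Sync, Busy}, so the formula does not hold at Load.

No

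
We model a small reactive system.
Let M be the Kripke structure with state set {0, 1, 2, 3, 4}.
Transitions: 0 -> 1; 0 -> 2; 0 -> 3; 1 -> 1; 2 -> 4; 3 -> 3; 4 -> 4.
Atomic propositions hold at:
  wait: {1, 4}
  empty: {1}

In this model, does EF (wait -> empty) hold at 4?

Sat(wait -> empty) = {0, 1, 2, 3}
EF (wait -> empty): least fixpoint, start Z0 = {0, 1, 2, 3}, add states with some successor in Z. Already a fixed point.
Sat(EF (wait -> empty)) = {0, 1, 2, 3}
4 ∉ Sat(EF (wait -> empty)) = {0, 1, 2, 3}, so the formula does not hold at 4.

No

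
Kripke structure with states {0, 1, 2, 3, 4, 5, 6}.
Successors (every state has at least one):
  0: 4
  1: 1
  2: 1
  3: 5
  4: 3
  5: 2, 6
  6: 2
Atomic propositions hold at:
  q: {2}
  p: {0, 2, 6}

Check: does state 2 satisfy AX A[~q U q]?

No

Sat(~q) = {0, 1, 3, 4, 5, 6}
A[~q U q]: least fixpoint, start Z0 = Sat(q) = {2}, add states in Sat(~q) with every successor in Z. Z1 = {2, 6}; Z2 = {2, 5, 6}; Z3 = {2, 3, 5, 6}; Z4 = {2, 3, 4, 5, 6}; Z5 = {0, 2, 3, 4, 5, 6}; fixed.
Sat(A[~q U q]) = {0, 2, 3, 4, 5, 6}
Sat(AX A[~q U q]) = {s : every successor in {0, 2, 3, 4, 5, 6}} = {0, 3, 4, 5, 6}
2 ∉ Sat(AX A[~q U q]) = {0, 3, 4, 5, 6}, so the formula does not hold at 2.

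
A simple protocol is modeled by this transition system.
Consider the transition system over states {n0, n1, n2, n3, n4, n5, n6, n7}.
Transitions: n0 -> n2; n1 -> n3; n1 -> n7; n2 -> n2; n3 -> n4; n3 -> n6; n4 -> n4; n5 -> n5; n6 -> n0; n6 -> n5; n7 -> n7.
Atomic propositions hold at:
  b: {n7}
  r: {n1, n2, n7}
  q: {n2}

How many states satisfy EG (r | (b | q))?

Sat(b | q) = {n2, n7}
Sat(r | (b | q)) = {n1, n2, n7}
EG (r | (b | q)): greatest fixpoint, start Z0 = {n1, n2, n7}, keep only states in Sat with some successor in Z. Already a fixed point.
Sat(EG (r | (b | q))) = {n1, n2, n7}
|Sat(EG (r | (b | q)))| = |{n1, n2, n7}| = 3.

3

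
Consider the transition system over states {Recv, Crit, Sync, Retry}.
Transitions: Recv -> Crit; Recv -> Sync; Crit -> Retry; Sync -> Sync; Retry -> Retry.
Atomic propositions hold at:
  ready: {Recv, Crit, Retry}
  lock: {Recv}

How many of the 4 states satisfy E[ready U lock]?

1

E[ready U lock]: least fixpoint, start Z0 = Sat(lock) = {Recv}, add states in Sat(ready) with some successor in Z. Already a fixed point.
Sat(E[ready U lock]) = {Recv}
|Sat(E[ready U lock])| = |{Recv}| = 1.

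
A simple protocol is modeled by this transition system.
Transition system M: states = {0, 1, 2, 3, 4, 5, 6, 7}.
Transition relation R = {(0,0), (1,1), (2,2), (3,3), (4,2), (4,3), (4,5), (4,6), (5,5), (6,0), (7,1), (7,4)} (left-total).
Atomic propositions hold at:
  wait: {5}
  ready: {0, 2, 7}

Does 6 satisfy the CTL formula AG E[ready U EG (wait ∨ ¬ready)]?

Sat(¬ready) = {1, 3, 4, 5, 6}
Sat(wait ∨ ¬ready) = {1, 3, 4, 5, 6}
EG (wait ∨ ¬ready): greatest fixpoint, start Z0 = {1, 3, 4, 5, 6}, keep only states in Sat with some successor in Z. Z1 = {1, 3, 4, 5}; fixed.
Sat(EG (wait ∨ ¬ready)) = {1, 3, 4, 5}
E[ready U EG (wait ∨ ¬ready)]: least fixpoint, start Z0 = Sat(EG (wait ∨ ¬ready)) = {1, 3, 4, 5}, add states in Sat(ready) with some successor in Z. Z1 = {1, 3, 4, 5, 7}; fixed.
Sat(E[ready U EG (wait ∨ ¬ready)]) = {1, 3, 4, 5, 7}
AG E[ready U EG (wait ∨ ¬ready)]: greatest fixpoint, start Z0 = {1, 3, 4, 5, 7}, keep only states in Sat with every successor in Z. Z1 = {1, 3, 5, 7}; Z2 = {1, 3, 5}; fixed.
Sat(AG E[ready U EG (wait ∨ ¬ready)]) = {1, 3, 5}
6 ∉ Sat(AG E[ready U EG (wait ∨ ¬ready)]) = {1, 3, 5}, so the formula does not hold at 6.

No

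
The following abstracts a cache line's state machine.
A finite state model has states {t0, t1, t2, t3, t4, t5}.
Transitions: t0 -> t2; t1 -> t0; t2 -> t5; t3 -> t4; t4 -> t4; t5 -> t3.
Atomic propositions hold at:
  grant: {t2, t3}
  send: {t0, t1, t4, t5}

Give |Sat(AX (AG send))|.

AG send: greatest fixpoint, start Z0 = {t0, t1, t4, t5}, keep only states in Sat with every successor in Z. Z1 = {t1, t4}; Z2 = {t4}; fixed.
Sat(AG send) = {t4}
Sat(AX (AG send)) = {s : every successor in {t4}} = {t3, t4}
|Sat(AX (AG send))| = |{t3, t4}| = 2.

2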